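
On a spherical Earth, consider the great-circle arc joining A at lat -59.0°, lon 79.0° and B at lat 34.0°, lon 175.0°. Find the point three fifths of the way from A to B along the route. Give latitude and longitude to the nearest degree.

Convert each endpoint to a unit vector on the sphere (x = cos φ cos λ, y = cos φ sin λ, z = sin φ).
The central angle between the endpoints is δ = arccos(p₁·p₂) ≈ 2.122 rad (121.6°).
Interpolate at f = 3/5 with slerp weights a = sin((1−f)δ)/sin δ ≈ 0.881, b = sin(fδ)/sin δ ≈ 1.123.
p = a·p₁ + b·p₂ ≈ (-0.840, 0.527, -0.128); φ = arcsin(p_z) ≈ -7.33°, λ = atan2(p_y, p_x) ≈ 147.93°.

≈ lat -7°, lon 148°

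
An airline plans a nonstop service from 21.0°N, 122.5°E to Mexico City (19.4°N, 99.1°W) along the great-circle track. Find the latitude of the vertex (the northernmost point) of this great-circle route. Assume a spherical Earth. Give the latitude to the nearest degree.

The great circle lies in the plane with unit normal n̂ = (p₁ × p₂)/|p₁ × p₂|.
Here n̂_z ≈ +0.694; the vertex latitude is φ_max = arccos|n̂_z| ≈ 46.0°.
Check via Clairaut: cos φ_max = |cos φ₁| · sin C = cos(21.0°)·sin(48.1°) ≈ 0.694, again giving ≈ 46.0°.

≈ 46°N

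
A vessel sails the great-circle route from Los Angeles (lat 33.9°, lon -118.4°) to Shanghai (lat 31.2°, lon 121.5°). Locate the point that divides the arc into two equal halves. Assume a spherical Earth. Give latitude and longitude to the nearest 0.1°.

From cos δ = sin φ₁ sin φ₂ + cos φ₁ cos φ₂ cos Δλ, the central angle is δ ≈ 1.638 rad (93.8°).
Interpolate at f = 1/2 with slerp weights a = sin((1−f)δ)/sin δ ≈ 0.732, b = sin(fδ)/sin δ ≈ 0.732.
p = a·p₁ + b·p₂ ≈ (-0.616, -0.001, 0.788); φ = arcsin(p_z) ≈ 51.96°, λ = atan2(p_y, p_x) ≈ -179.95°.

≈ lat 52.0°, lon -179.9°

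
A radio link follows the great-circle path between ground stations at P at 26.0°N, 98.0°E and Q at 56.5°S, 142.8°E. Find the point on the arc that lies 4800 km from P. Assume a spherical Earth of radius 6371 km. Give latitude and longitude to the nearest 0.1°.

≈ 14.3°S, 113.9°E

From cos δ = sin φ₁ sin φ₂ + cos φ₁ cos φ₂ cos Δλ, the central angle is δ ≈ 1.584 rad (90.8°). The total great-circle distance is δ·R ≈ 1.584 × 6371 ≈ 10094 km, so the target fraction is f = 4800/10094 ≈ 0.476.
Interpolate at f ≈ 0.476 with slerp weights a = sin((1−f)δ)/sin δ ≈ 0.739, b = sin(fδ)/sin δ ≈ 0.684.
p = a·p₁ + b·p₂ ≈ (-0.393, 0.886, -0.247); φ = arcsin(p_z) ≈ -14.29°, λ = atan2(p_y, p_x) ≈ 113.94°.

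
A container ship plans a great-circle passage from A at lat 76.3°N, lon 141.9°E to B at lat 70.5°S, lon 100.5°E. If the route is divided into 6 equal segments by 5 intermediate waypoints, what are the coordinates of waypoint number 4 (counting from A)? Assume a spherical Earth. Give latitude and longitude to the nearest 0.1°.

≈ lat 21.6°S, lon 114.9°E

From cos δ = sin φ₁ sin φ₂ + cos φ₁ cos φ₂ cos Δλ, the central angle is δ ≈ 2.599 rad (148.9°).
Interpolate at f = 4/6 with slerp weights a = sin((1−f)δ)/sin δ ≈ 1.476, b = sin(fδ)/sin δ ≈ 1.912.
p = a·p₁ + b·p₂ ≈ (-0.391, 0.843, -0.368); φ = arcsin(p_z) ≈ -21.59°, λ = atan2(p_y, p_x) ≈ 114.90°.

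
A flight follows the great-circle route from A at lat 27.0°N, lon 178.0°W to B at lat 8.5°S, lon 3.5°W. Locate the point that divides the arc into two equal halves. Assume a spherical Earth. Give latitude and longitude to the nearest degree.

≈ lat 67°N, lon 43°W

The haversine formula gives a central angle δ ≈ 2.806 rad (160.8°) between the endpoints.
Interpolate at f = 1/2 with slerp weights a = sin((1−f)δ)/sin δ ≈ 2.995, b = sin(fδ)/sin δ ≈ 2.995.
p = a·p₁ + b·p₂ ≈ (0.290, -0.274, 0.917); φ = arcsin(p_z) ≈ 66.50°, λ = atan2(p_y, p_x) ≈ -43.41°.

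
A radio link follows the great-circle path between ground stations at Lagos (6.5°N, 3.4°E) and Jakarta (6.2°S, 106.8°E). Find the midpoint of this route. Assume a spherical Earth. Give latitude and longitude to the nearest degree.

Write both endpoints as unit vectors p₁, p₂ with components (cos φ cos λ, cos φ sin λ, sin φ).
The central angle between the endpoints is δ = arccos(p₁·p₂) ≈ 1.814 rad (104.0°).
Interpolate at f = 1/2 with slerp weights a = sin((1−f)δ)/sin δ ≈ 0.812, b = sin(fδ)/sin δ ≈ 0.812.
p = a·p₁ + b·p₂ ≈ (0.572, 0.820, 0.004); φ = arcsin(p_z) ≈ 0.24°, λ = atan2(p_y, p_x) ≈ 55.12°.

≈ (0°N, 55°E)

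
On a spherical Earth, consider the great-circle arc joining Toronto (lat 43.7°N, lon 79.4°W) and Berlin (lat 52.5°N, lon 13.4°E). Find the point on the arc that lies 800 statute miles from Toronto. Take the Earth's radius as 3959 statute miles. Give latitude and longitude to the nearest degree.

≈ lat 51°N, lon 66°W

From cos δ = sin φ₁ sin φ₂ + cos φ₁ cos φ₂ cos Δλ, the central angle is δ ≈ 1.016 rad (58.2°). The total great-circle distance is δ·R ≈ 1.016 × 3959 ≈ 4023 mi, so the target fraction is f = 800/4023 ≈ 0.199.
Interpolate at f ≈ 0.199 with slerp weights a = sin((1−f)δ)/sin δ ≈ 0.855, b = sin(fδ)/sin δ ≈ 0.236.
p = a·p₁ + b·p₂ ≈ (0.254, -0.575, 0.778); φ = arcsin(p_z) ≈ 51.10°, λ = atan2(p_y, p_x) ≈ -66.19°.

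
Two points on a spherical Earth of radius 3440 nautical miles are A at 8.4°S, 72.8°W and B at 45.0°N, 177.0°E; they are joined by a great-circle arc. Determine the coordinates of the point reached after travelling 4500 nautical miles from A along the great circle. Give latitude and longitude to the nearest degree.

Convert each endpoint to a unit vector on the sphere (x = cos φ cos λ, y = cos φ sin λ, z = sin φ).
The central angle between the endpoints is δ = arccos(p₁·p₂) ≈ 1.923 rad (110.2°). The total great-circle distance is δ·R ≈ 1.923 × 3440 ≈ 6615 nmi, so the target fraction is f = 4500/6615 ≈ 0.680.
Interpolate at f ≈ 0.680 with slerp weights a = sin((1−f)δ)/sin δ ≈ 0.614, b = sin(fδ)/sin δ ≈ 1.029.
p = a·p₁ + b·p₂ ≈ (-0.547, -0.543, 0.638); φ = arcsin(p_z) ≈ 39.62°, λ = atan2(p_y, p_x) ≈ -135.22°.

≈ 40°N, 135°W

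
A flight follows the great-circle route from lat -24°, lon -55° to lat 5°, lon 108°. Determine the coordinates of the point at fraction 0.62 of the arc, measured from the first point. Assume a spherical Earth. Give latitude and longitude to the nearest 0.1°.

Write both endpoints as unit vectors p₁, p₂ with components (cos φ cos λ, cos φ sin λ, sin φ).
The central angle between the endpoints is δ = arccos(p₁·p₂) ≈ 2.704 rad (154.9°).
Interpolate at f = 0.62 with slerp weights a = sin((1−f)δ)/sin δ ≈ 2.020, b = sin(fδ)/sin δ ≈ 2.346.
p = a·p₁ + b·p₂ ≈ (0.336, 0.712, -0.617); φ = arcsin(p_z) ≈ -38.10°, λ = atan2(p_y, p_x) ≈ 64.72°.

≈ lat -38.1°, lon 64.7°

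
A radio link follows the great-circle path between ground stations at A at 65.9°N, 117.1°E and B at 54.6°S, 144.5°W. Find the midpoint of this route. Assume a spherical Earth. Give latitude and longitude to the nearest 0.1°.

≈ 8.4°N, 177.6°E

Convert each endpoint to a unit vector on the sphere (x = cos φ cos λ, y = cos φ sin λ, z = sin φ).
The central angle between the endpoints is δ = arccos(p₁·p₂) ≈ 2.463 rad (141.1°).
Interpolate at f = 1/2 with slerp weights a = sin((1−f)δ)/sin δ ≈ 1.503, b = sin(fδ)/sin δ ≈ 1.503.
p = a·p₁ + b·p₂ ≈ (-0.988, 0.041, 0.147); φ = arcsin(p_z) ≈ 8.44°, λ = atan2(p_y, p_x) ≈ 177.64°.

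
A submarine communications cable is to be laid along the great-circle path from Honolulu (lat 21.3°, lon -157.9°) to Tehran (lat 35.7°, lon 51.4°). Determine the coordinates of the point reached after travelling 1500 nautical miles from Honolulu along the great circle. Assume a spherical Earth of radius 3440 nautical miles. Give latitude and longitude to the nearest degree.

Convert each endpoint to a unit vector on the sphere (x = cos φ cos λ, y = cos φ sin λ, z = sin φ).
The central angle between the endpoints is δ = arccos(p₁·p₂) ≈ 2.035 rad (116.6°). The total great-circle distance is δ·R ≈ 2.035 × 3440 ≈ 7001 nmi, so the target fraction is f = 1500/7001 ≈ 0.214.
Interpolate at f ≈ 0.214 with slerp weights a = sin((1−f)δ)/sin δ ≈ 1.118, b = sin(fδ)/sin δ ≈ 0.472.
p = a·p₁ + b·p₂ ≈ (-0.726, -0.092, 0.682); φ = arcsin(p_z) ≈ 42.98°, λ = atan2(p_y, p_x) ≈ -172.77°.

≈ lat 43°, lon -173°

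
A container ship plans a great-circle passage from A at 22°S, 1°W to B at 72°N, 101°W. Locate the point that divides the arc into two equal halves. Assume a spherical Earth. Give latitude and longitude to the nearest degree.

≈ 32°N, 20°W

Convert each endpoint to a unit vector on the sphere (x = cos φ cos λ, y = cos φ sin λ, z = sin φ).
The central angle between the endpoints is δ = arccos(p₁·p₂) ≈ 1.989 rad (114.0°).
Interpolate at f = 1/2 with slerp weights a = sin((1−f)δ)/sin δ ≈ 0.917, b = sin(fδ)/sin δ ≈ 0.917.
p = a·p₁ + b·p₂ ≈ (0.796, -0.293, 0.529); φ = arcsin(p_z) ≈ 31.93°, λ = atan2(p_y, p_x) ≈ -20.21°.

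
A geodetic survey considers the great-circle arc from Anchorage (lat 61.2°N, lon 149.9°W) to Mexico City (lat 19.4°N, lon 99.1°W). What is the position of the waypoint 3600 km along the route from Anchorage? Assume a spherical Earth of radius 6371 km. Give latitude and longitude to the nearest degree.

≈ lat 39°N, lon 112°W

Write both endpoints as unit vectors p₁, p₂ with components (cos φ cos λ, cos φ sin λ, sin φ).
The central angle between the endpoints is δ = arccos(p₁·p₂) ≈ 0.954 rad (54.7°). The total great-circle distance is δ·R ≈ 0.954 × 6371 ≈ 6079 km, so the target fraction is f = 3600/6079 ≈ 0.592.
Interpolate at f ≈ 0.592 with slerp weights a = sin((1−f)δ)/sin δ ≈ 0.465, b = sin(fδ)/sin δ ≈ 0.656.
p = a·p₁ + b·p₂ ≈ (-0.292, -0.724, 0.626); φ = arcsin(p_z) ≈ 38.72°, λ = atan2(p_y, p_x) ≈ -111.96°.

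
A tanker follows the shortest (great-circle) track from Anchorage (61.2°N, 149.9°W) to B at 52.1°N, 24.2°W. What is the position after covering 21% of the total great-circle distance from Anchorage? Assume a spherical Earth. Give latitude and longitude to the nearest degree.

≈ 70°N, 129°W

The haversine formula gives a central angle δ ≈ 1.025 rad (58.7°) between the endpoints.
Interpolate at f = 0.21 with slerp weights a = sin((1−f)δ)/sin δ ≈ 0.847, b = sin(fδ)/sin δ ≈ 0.250.
p = a·p₁ + b·p₂ ≈ (-0.213, -0.268, 0.940); φ = arcsin(p_z) ≈ 70.00°, λ = atan2(p_y, p_x) ≈ -128.53°.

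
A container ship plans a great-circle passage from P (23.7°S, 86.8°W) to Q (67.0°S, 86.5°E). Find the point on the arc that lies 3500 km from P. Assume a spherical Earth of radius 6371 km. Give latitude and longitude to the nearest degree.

≈ (55°S, 84°W)

Convert each endpoint to a unit vector on the sphere (x = cos φ cos λ, y = cos φ sin λ, z = sin φ).
The central angle between the endpoints is δ = arccos(p₁·p₂) ≈ 1.556 rad (89.2°). The total great-circle distance is δ·R ≈ 1.556 × 6371 ≈ 9914 km, so the target fraction is f = 3500/9914 ≈ 0.353.
Interpolate at f ≈ 0.353 with slerp weights a = sin((1−f)δ)/sin δ ≈ 0.845, b = sin(fδ)/sin δ ≈ 0.522.
p = a·p₁ + b·p₂ ≈ (0.056, -0.569, -0.820); φ = arcsin(p_z) ≈ -55.13°, λ = atan2(p_y, p_x) ≈ -84.41°.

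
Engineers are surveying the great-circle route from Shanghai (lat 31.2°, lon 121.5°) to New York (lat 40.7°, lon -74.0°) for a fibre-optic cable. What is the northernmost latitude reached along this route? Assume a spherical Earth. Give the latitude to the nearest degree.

The great circle lies in the plane with unit normal n̂ = (p₁ × p₂)/|p₁ × p₂|.
Here n̂_z ≈ +0.181; the vertex latitude is φ_max = arccos|n̂_z| ≈ 79.6°.
Check via Clairaut: cos φ_max = |cos φ₁| · sin C = cos(31.2°)·sin(12.2°) ≈ 0.181, again giving ≈ 79.6°.

≈ 80°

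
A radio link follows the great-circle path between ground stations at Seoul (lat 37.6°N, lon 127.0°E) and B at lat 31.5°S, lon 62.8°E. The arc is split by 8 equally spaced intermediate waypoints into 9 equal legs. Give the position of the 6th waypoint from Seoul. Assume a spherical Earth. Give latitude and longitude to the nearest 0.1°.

≈ lat 8.5°S, lon 84.3°E

Write both endpoints as unit vectors p₁, p₂ with components (cos φ cos λ, cos φ sin λ, sin φ).
The central angle between the endpoints is δ = arccos(p₁·p₂) ≈ 1.596 rad (91.4°).
Interpolate at f = 6/9 with slerp weights a = sin((1−f)δ)/sin δ ≈ 0.507, b = sin(fδ)/sin δ ≈ 0.874.
p = a·p₁ + b·p₂ ≈ (0.099, 0.984, -0.147); φ = arcsin(p_z) ≈ -8.47°, λ = atan2(p_y, p_x) ≈ 84.26°.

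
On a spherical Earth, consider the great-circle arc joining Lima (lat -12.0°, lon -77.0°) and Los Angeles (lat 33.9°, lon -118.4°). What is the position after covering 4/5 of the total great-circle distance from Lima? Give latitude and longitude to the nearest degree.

The haversine formula gives a central angle δ ≈ 1.055 rad (60.5°) between the endpoints.
Interpolate at f = 4/5 with slerp weights a = sin((1−f)δ)/sin δ ≈ 0.241, b = sin(fδ)/sin δ ≈ 0.859.
p = a·p₁ + b·p₂ ≈ (-0.286, -0.857, 0.429); φ = arcsin(p_z) ≈ 25.41°, λ = atan2(p_y, p_x) ≈ -108.47°.

≈ lat 25°, lon -108°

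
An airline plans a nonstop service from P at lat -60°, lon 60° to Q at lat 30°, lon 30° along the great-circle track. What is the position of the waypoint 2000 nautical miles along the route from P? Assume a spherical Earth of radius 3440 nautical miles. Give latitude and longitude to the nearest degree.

Write both endpoints as unit vectors p₁, p₂ with components (cos φ cos λ, cos φ sin λ, sin φ).
The central angle between the endpoints is δ = arccos(p₁·p₂) ≈ 1.629 rad (93.3°). The total great-circle distance is δ·R ≈ 1.629 × 3440 ≈ 5603 nmi, so the target fraction is f = 2000/5603 ≈ 0.357.
Interpolate at f ≈ 0.357 with slerp weights a = sin((1−f)δ)/sin δ ≈ 0.868, b = sin(fδ)/sin δ ≈ 0.550.
p = a·p₁ + b·p₂ ≈ (0.629, 0.614, -0.476); φ = arcsin(p_z) ≈ -28.44°, λ = atan2(p_y, p_x) ≈ 44.28°.

≈ lat -28°, lon 44°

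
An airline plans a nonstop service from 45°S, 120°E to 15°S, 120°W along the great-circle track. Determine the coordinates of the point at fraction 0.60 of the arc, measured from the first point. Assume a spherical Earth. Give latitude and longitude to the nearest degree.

≈ 43°S, 153°W

The haversine formula gives a central angle δ ≈ 1.730 rad (99.1°) between the endpoints.
Interpolate at f = 0.60 with slerp weights a = sin((1−f)δ)/sin δ ≈ 0.646, b = sin(fδ)/sin δ ≈ 0.872.
p = a·p₁ + b·p₂ ≈ (-0.650, -0.334, -0.683); φ = arcsin(p_z) ≈ -43.06°, λ = atan2(p_y, p_x) ≈ -152.79°.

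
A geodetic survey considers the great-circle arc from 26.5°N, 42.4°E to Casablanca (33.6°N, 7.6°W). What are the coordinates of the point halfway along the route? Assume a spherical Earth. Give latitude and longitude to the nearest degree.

Write both endpoints as unit vectors p₁, p₂ with components (cos φ cos λ, cos φ sin λ, sin φ).
The central angle between the endpoints is δ = arccos(p₁·p₂) ≈ 0.758 rad (43.4°).
Interpolate at f = 1/2 with slerp weights a = sin((1−f)δ)/sin δ ≈ 0.538, b = sin(fδ)/sin δ ≈ 0.538.
p = a·p₁ + b·p₂ ≈ (0.800, 0.266, 0.538); φ = arcsin(p_z) ≈ 32.55°, λ = atan2(p_y, p_x) ≈ 18.36°.

≈ 33°N, 18°E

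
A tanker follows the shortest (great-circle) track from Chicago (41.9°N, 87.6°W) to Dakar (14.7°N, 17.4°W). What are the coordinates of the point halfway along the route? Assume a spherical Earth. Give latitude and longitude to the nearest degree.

Convert each endpoint to a unit vector on the sphere (x = cos φ cos λ, y = cos φ sin λ, z = sin φ).
The central angle between the endpoints is δ = arccos(p₁·p₂) ≈ 1.145 rad (65.6°).
Interpolate at f = 1/2 with slerp weights a = sin((1−f)δ)/sin δ ≈ 0.595, b = sin(fδ)/sin δ ≈ 0.595.
p = a·p₁ + b·p₂ ≈ (0.568, -0.614, 0.548); φ = arcsin(p_z) ≈ 33.24°, λ = atan2(p_y, p_x) ≈ -47.27°.

≈ 33°N, 47°W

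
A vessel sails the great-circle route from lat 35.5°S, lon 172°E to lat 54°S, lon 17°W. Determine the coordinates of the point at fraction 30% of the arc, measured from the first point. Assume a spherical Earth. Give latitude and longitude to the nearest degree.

Convert each endpoint to a unit vector on the sphere (x = cos φ cos λ, y = cos φ sin λ, z = sin φ).
The central angle between the endpoints is δ = arccos(p₁·p₂) ≈ 1.574 rad (90.2°).
Interpolate at f = 0.30 with slerp weights a = sin((1−f)δ)/sin δ ≈ 0.892, b = sin(fδ)/sin δ ≈ 0.455.
p = a·p₁ + b·p₂ ≈ (-0.463, 0.023, -0.886); φ = arcsin(p_z) ≈ -62.35°, λ = atan2(p_y, p_x) ≈ 177.17°.

≈ lat 62°S, lon 177°E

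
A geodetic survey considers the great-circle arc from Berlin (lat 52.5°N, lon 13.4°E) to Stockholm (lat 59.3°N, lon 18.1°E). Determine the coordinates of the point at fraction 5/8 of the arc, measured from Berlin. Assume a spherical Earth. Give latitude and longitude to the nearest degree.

From cos δ = sin φ₁ sin φ₂ + cos φ₁ cos φ₂ cos Δλ, the central angle is δ ≈ 0.127 rad (7.3°).
Interpolate at f = 5/8 with slerp weights a = sin((1−f)δ)/sin δ ≈ 0.376, b = sin(fδ)/sin δ ≈ 0.626.
p = a·p₁ + b·p₂ ≈ (0.526, 0.152, 0.836); φ = arcsin(p_z) ≈ 56.77°, λ = atan2(p_y, p_x) ≈ 16.14°.

≈ lat 57°N, lon 16°E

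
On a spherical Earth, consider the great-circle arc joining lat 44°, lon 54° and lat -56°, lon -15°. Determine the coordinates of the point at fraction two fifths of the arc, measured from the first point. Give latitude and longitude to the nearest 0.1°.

≈ lat 3.3°, lon 29.3°

Write both endpoints as unit vectors p₁, p₂ with components (cos φ cos λ, cos φ sin λ, sin φ).
The central angle between the endpoints is δ = arccos(p₁·p₂) ≈ 2.017 rad (115.6°).
Interpolate at f = 2/5 with slerp weights a = sin((1−f)δ)/sin δ ≈ 1.037, b = sin(fδ)/sin δ ≈ 0.801.
p = a·p₁ + b·p₂ ≈ (0.871, 0.488, 0.057); φ = arcsin(p_z) ≈ 3.26°, λ = atan2(p_y, p_x) ≈ 29.25°.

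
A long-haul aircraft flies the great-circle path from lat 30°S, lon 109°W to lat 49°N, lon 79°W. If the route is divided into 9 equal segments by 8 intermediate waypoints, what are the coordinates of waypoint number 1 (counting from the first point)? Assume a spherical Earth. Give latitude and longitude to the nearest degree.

The haversine formula gives a central angle δ ≈ 1.456 rad (83.4°) between the endpoints.
Interpolate at f = 1/9 with slerp weights a = sin((1−f)δ)/sin δ ≈ 0.968, b = sin(fδ)/sin δ ≈ 0.162.
p = a·p₁ + b·p₂ ≈ (-0.253, -0.897, -0.362); φ = arcsin(p_z) ≈ -21.21°, λ = atan2(p_y, p_x) ≈ -105.73°.

≈ lat 21°S, lon 106°W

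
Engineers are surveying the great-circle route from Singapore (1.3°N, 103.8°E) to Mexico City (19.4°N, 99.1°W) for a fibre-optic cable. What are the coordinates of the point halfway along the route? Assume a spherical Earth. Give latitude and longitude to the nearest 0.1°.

Write both endpoints as unit vectors p₁, p₂ with components (cos φ cos λ, cos φ sin λ, sin φ).
The central angle between the endpoints is δ = arccos(p₁·p₂) ≈ 2.608 rad (149.4°).
Interpolate at f = 1/2 with slerp weights a = sin((1−f)δ)/sin δ ≈ 1.897, b = sin(fδ)/sin δ ≈ 1.897.
p = a·p₁ + b·p₂ ≈ (-0.736, 0.075, 0.673); φ = arcsin(p_z) ≈ 42.32°, λ = atan2(p_y, p_x) ≈ 174.18°.

≈ 42.3°N, 174.2°E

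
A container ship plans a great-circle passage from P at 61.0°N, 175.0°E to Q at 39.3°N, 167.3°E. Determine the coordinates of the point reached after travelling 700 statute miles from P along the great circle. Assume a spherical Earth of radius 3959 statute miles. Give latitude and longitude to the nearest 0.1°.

≈ 51.2°N, 170.6°E

Convert each endpoint to a unit vector on the sphere (x = cos φ cos λ, y = cos φ sin λ, z = sin φ).
The central angle between the endpoints is δ = arccos(p₁·p₂) ≈ 0.388 rad (22.2°). The total great-circle distance is δ·R ≈ 0.388 × 3959 ≈ 1535 mi, so the target fraction is f = 700/1535 ≈ 0.456.
Interpolate at f ≈ 0.456 with slerp weights a = sin((1−f)δ)/sin δ ≈ 0.554, b = sin(fδ)/sin δ ≈ 0.465.
p = a·p₁ + b·p₂ ≈ (-0.619, 0.103, 0.779); φ = arcsin(p_z) ≈ 51.17°, λ = atan2(p_y, p_x) ≈ 170.59°.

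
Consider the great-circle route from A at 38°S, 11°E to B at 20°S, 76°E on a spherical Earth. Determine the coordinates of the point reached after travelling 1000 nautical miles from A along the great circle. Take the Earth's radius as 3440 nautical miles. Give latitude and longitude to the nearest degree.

From cos δ = sin φ₁ sin φ₂ + cos φ₁ cos φ₂ cos Δλ, the central angle is δ ≈ 1.020 rad (58.4°). The total great-circle distance is δ·R ≈ 1.020 × 3440 ≈ 3508 nmi, so the target fraction is f = 1000/3508 ≈ 0.285.
Interpolate at f ≈ 0.285 with slerp weights a = sin((1−f)δ)/sin δ ≈ 0.782, b = sin(fδ)/sin δ ≈ 0.336.
p = a·p₁ + b·p₂ ≈ (0.681, 0.424, -0.596); φ = arcsin(p_z) ≈ -36.62°, λ = atan2(p_y, p_x) ≈ 31.91°.

≈ 37°S, 32°E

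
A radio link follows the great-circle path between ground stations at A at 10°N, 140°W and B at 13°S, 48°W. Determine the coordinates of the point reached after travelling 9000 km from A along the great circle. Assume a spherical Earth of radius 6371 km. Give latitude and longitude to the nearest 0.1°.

Convert each endpoint to a unit vector on the sphere (x = cos φ cos λ, y = cos φ sin λ, z = sin φ).
The central angle between the endpoints is δ = arccos(p₁·p₂) ≈ 1.643 rad (94.2°). The total great-circle distance is δ·R ≈ 1.643 × 6371 ≈ 10470 km, so the target fraction is f = 9000/10470 ≈ 0.860.
Interpolate at f ≈ 0.860 with slerp weights a = sin((1−f)δ)/sin δ ≈ 0.229, b = sin(fδ)/sin δ ≈ 0.990.
p = a·p₁ + b·p₂ ≈ (0.473, -0.862, -0.183); φ = arcsin(p_z) ≈ -10.54°, λ = atan2(p_y, p_x) ≈ -61.27°.

≈ 10.5°S, 61.3°W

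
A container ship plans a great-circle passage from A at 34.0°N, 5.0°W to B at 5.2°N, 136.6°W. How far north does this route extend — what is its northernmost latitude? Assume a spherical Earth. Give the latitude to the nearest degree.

The great circle lies in the plane with unit normal n̂ = (p₁ × p₂)/|p₁ × p₂|.
Here n̂_z ≈ -0.712; the vertex latitude is φ_max = arccos|n̂_z| ≈ 44.6°.
Check via Clairaut: cos φ_max = |cos φ₁| · sin C = cos(34.0°)·sin(59.1°) ≈ 0.712, again giving ≈ 44.6°.

≈ 45°N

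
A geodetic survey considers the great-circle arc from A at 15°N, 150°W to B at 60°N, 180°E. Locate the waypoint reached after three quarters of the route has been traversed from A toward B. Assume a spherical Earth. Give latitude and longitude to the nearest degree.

≈ 50°N, 168°W

Write both endpoints as unit vectors p₁, p₂ with components (cos φ cos λ, cos φ sin λ, sin φ).
The central angle between the endpoints is δ = arccos(p₁·p₂) ≈ 0.873 rad (50.0°).
Interpolate at f = 3/4 with slerp weights a = sin((1−f)δ)/sin δ ≈ 0.283, b = sin(fδ)/sin δ ≈ 0.795.
p = a·p₁ + b·p₂ ≈ (-0.634, -0.136, 0.761); φ = arcsin(p_z) ≈ 49.59°, λ = atan2(p_y, p_x) ≈ -167.85°.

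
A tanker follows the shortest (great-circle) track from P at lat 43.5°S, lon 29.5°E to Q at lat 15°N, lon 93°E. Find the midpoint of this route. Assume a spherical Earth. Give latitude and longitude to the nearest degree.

From cos δ = sin φ₁ sin φ₂ + cos φ₁ cos φ₂ cos Δλ, the central angle is δ ≈ 1.436 rad (82.3°).
Interpolate at f = 1/2 with slerp weights a = sin((1−f)δ)/sin δ ≈ 0.664, b = sin(fδ)/sin δ ≈ 0.664.
p = a·p₁ + b·p₂ ≈ (0.386, 0.878, -0.285); φ = arcsin(p_z) ≈ -16.57°, λ = atan2(p_y, p_x) ≈ 66.28°.

≈ lat 17°S, lon 66°E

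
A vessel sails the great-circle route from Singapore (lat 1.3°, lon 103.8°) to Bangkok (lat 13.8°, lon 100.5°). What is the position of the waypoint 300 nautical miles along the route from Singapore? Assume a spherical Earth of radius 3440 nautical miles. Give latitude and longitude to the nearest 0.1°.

The haversine formula gives a central angle δ ≈ 0.225 rad (12.9°) between the endpoints. The total great-circle distance is δ·R ≈ 0.225 × 3440 ≈ 776 nmi, so the target fraction is f = 300/776 ≈ 0.387.
Interpolate at f ≈ 0.387 with slerp weights a = sin((1−f)δ)/sin δ ≈ 0.616, b = sin(fδ)/sin δ ≈ 0.390.
p = a·p₁ + b·p₂ ≈ (-0.216, 0.971, 0.107); φ = arcsin(p_z) ≈ 6.14°, λ = atan2(p_y, p_x) ≈ 102.54°.

≈ lat 6.1°, lon 102.5°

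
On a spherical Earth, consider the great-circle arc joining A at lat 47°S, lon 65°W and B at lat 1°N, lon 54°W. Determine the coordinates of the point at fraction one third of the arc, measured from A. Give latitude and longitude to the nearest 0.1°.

≈ lat 31.1°S, lon 60.2°W

From cos δ = sin φ₁ sin φ₂ + cos φ₁ cos φ₂ cos Δλ, the central angle is δ ≈ 0.854 rad (49.0°).
Interpolate at f = 1/3 with slerp weights a = sin((1−f)δ)/sin δ ≈ 0.715, b = sin(fδ)/sin δ ≈ 0.373.
p = a·p₁ + b·p₂ ≈ (0.425, -0.743, -0.516); φ = arcsin(p_z) ≈ -31.10°, λ = atan2(p_y, p_x) ≈ -60.24°.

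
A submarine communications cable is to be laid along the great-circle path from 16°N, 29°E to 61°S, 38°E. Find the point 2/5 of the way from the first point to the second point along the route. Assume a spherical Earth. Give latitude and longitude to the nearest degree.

≈ 15°S, 31°E

From cos δ = sin φ₁ sin φ₂ + cos φ₁ cos φ₂ cos Δλ, the central angle is δ ≈ 1.350 rad (77.3°).
Interpolate at f = 2/5 with slerp weights a = sin((1−f)δ)/sin δ ≈ 0.742, b = sin(fδ)/sin δ ≈ 0.527.
p = a·p₁ + b·p₂ ≈ (0.825, 0.503, -0.256); φ = arcsin(p_z) ≈ -14.85°, λ = atan2(p_y, p_x) ≈ 31.37°.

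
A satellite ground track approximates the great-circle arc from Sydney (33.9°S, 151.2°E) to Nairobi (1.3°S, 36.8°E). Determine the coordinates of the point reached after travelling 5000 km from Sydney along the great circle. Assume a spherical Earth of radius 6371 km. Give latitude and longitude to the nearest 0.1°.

≈ 33.3°S, 96.5°E

Convert each endpoint to a unit vector on the sphere (x = cos φ cos λ, y = cos φ sin λ, z = sin φ).
The central angle between the endpoints is δ = arccos(p₁·p₂) ≈ 1.907 rad (109.3°). The total great-circle distance is δ·R ≈ 1.907 × 6371 ≈ 12151 km, so the target fraction is f = 5000/12151 ≈ 0.411.
Interpolate at f ≈ 0.411 with slerp weights a = sin((1−f)δ)/sin δ ≈ 0.955, b = sin(fδ)/sin δ ≈ 0.749.
p = a·p₁ + b·p₂ ≈ (-0.095, 0.830, -0.549); φ = arcsin(p_z) ≈ -33.33°, λ = atan2(p_y, p_x) ≈ 96.53°.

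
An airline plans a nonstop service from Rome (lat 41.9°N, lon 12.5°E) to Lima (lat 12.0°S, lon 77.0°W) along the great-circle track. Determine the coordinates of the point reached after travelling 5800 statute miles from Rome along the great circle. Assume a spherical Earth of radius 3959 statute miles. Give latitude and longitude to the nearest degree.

Convert each endpoint to a unit vector on the sphere (x = cos φ cos λ, y = cos φ sin λ, z = sin φ).
The central angle between the endpoints is δ = arccos(p₁·p₂) ≈ 1.704 rad (97.6°). The total great-circle distance is δ·R ≈ 1.704 × 3959 ≈ 6745 mi, so the target fraction is f = 5800/6745 ≈ 0.860.
Interpolate at f ≈ 0.860 with slerp weights a = sin((1−f)δ)/sin δ ≈ 0.239, b = sin(fδ)/sin δ ≈ 1.003.
p = a·p₁ + b·p₂ ≈ (0.394, -0.918, -0.049); φ = arcsin(p_z) ≈ -2.83°, λ = atan2(p_y, p_x) ≈ -66.76°.

≈ lat 3°S, lon 67°W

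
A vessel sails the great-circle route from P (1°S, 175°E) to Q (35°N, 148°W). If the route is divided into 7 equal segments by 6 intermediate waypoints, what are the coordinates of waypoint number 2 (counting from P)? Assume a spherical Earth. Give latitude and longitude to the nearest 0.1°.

Convert each endpoint to a unit vector on the sphere (x = cos φ cos λ, y = cos φ sin λ, z = sin φ).
The central angle between the endpoints is δ = arccos(p₁·p₂) ≈ 0.871 rad (49.9°).
Interpolate at f = 2/7 with slerp weights a = sin((1−f)δ)/sin δ ≈ 0.762, b = sin(fδ)/sin δ ≈ 0.322.
p = a·p₁ + b·p₂ ≈ (-0.982, -0.073, 0.171); φ = arcsin(p_z) ≈ 9.87°, λ = atan2(p_y, p_x) ≈ -175.73°.

≈ (9.9°N, 175.7°W)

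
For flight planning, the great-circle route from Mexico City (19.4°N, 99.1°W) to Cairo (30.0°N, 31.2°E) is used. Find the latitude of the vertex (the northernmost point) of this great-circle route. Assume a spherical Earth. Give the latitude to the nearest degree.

≈ 48°N

The great circle lies in the plane with unit normal n̂ = (p₁ × p₂)/|p₁ × p₂|.
Here n̂_z ≈ +0.668; the vertex latitude is φ_max = arccos|n̂_z| ≈ 48.1°.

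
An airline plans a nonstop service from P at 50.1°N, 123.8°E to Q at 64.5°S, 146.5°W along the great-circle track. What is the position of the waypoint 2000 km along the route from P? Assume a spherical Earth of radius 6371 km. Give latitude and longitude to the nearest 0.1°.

Write both endpoints as unit vectors p₁, p₂ with components (cos φ cos λ, cos φ sin λ, sin φ).
The central angle between the endpoints is δ = arccos(p₁·p₂) ≈ 2.334 rad (133.7°). The total great-circle distance is δ·R ≈ 2.334 × 6371 ≈ 14868 km, so the target fraction is f = 2000/14868 ≈ 0.135.
Interpolate at f ≈ 0.135 with slerp weights a = sin((1−f)δ)/sin δ ≈ 1.246, b = sin(fδ)/sin δ ≈ 0.427.
p = a·p₁ + b·p₂ ≈ (-0.598, 0.563, 0.571); φ = arcsin(p_z) ≈ 34.79°, λ = atan2(p_y, p_x) ≈ 136.74°.

≈ 34.8°N, 136.7°E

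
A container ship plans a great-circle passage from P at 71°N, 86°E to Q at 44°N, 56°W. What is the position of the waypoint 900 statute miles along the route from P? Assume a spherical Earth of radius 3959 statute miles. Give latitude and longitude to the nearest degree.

≈ 80°N, 46°E

Convert each endpoint to a unit vector on the sphere (x = cos φ cos λ, y = cos φ sin λ, z = sin φ).
The central angle between the endpoints is δ = arccos(p₁·p₂) ≈ 1.079 rad (61.8°). The total great-circle distance is δ·R ≈ 1.079 × 3959 ≈ 4272 mi, so the target fraction is f = 900/4272 ≈ 0.211.
Interpolate at f ≈ 0.211 with slerp weights a = sin((1−f)δ)/sin δ ≈ 0.854, b = sin(fδ)/sin δ ≈ 0.256.
p = a·p₁ + b·p₂ ≈ (0.122, 0.125, 0.985); φ = arcsin(p_z) ≈ 79.94°, λ = atan2(p_y, p_x) ≈ 45.58°.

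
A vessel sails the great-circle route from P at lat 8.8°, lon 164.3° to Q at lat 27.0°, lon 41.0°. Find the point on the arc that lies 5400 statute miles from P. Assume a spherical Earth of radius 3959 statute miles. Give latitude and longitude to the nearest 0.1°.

Write both endpoints as unit vectors p₁, p₂ with components (cos φ cos λ, cos φ sin λ, sin φ).
The central angle between the endpoints is δ = arccos(p₁·p₂) ≈ 1.998 rad (114.5°). The total great-circle distance is δ·R ≈ 1.998 × 3959 ≈ 7909 mi, so the target fraction is f = 5400/7909 ≈ 0.683.
Interpolate at f ≈ 0.683 with slerp weights a = sin((1−f)δ)/sin δ ≈ 0.650, b = sin(fδ)/sin δ ≈ 1.075.
p = a·p₁ + b·p₂ ≈ (0.104, 0.802, 0.588); φ = arcsin(p_z) ≈ 35.99°, λ = atan2(p_y, p_x) ≈ 82.60°.

≈ lat 36.0°, lon 82.6°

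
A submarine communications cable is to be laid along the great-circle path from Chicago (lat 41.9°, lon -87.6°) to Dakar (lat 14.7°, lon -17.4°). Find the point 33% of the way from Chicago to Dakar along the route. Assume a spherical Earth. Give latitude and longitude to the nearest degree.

Write both endpoints as unit vectors p₁, p₂ with components (cos φ cos λ, cos φ sin λ, sin φ).
The central angle between the endpoints is δ = arccos(p₁·p₂) ≈ 1.145 rad (65.6°).
Interpolate at f = 0.33 with slerp weights a = sin((1−f)δ)/sin δ ≈ 0.762, b = sin(fδ)/sin δ ≈ 0.405.
p = a·p₁ + b·p₂ ≈ (0.398, -0.684, 0.612); φ = arcsin(p_z) ≈ 37.71°, λ = atan2(p_y, p_x) ≈ -59.83°.

≈ lat 38°, lon -60°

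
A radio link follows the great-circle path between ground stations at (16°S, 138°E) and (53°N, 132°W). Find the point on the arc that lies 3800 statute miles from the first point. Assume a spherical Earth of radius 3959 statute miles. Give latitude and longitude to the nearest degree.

≈ (27°N, 173°E)

Convert each endpoint to a unit vector on the sphere (x = cos φ cos λ, y = cos φ sin λ, z = sin φ).
The central angle between the endpoints is δ = arccos(p₁·p₂) ≈ 1.793 rad (102.7°). The total great-circle distance is δ·R ≈ 1.793 × 3959 ≈ 7097 mi, so the target fraction is f = 3800/7097 ≈ 0.535.
Interpolate at f ≈ 0.535 with slerp weights a = sin((1−f)δ)/sin δ ≈ 0.758, b = sin(fδ)/sin δ ≈ 0.840.
p = a·p₁ + b·p₂ ≈ (-0.880, 0.112, 0.462); φ = arcsin(p_z) ≈ 27.49°, λ = atan2(p_y, p_x) ≈ 172.73°.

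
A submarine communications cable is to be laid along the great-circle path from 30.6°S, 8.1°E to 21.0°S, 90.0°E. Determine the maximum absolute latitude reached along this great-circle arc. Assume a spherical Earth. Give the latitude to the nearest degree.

The great circle lies in the plane with unit normal n̂ = (p₁ × p₂)/|p₁ × p₂|.
Here n̂_z ≈ +0.833; the vertex latitude is φ_max = arccos|n̂_z| ≈ 33.6°.

≈ 34°S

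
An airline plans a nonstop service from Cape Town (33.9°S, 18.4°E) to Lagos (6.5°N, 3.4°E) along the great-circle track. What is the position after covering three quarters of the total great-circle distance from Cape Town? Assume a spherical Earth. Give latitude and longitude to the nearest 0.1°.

≈ 3.7°S, 6.8°E

Convert each endpoint to a unit vector on the sphere (x = cos φ cos λ, y = cos φ sin λ, z = sin φ).
The central angle between the endpoints is δ = arccos(p₁·p₂) ≈ 0.747 rad (42.8°).
Interpolate at f = 3/4 with slerp weights a = sin((1−f)δ)/sin δ ≈ 0.273, b = sin(fδ)/sin δ ≈ 0.782.
p = a·p₁ + b·p₂ ≈ (0.991, 0.118, -0.064); φ = arcsin(p_z) ≈ -3.66°, λ = atan2(p_y, p_x) ≈ 6.77°.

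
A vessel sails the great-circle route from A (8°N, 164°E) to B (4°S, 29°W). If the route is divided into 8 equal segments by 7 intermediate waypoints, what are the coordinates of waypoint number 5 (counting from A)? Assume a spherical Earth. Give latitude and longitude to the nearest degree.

Convert each endpoint to a unit vector on the sphere (x = cos φ cos λ, y = cos φ sin λ, z = sin φ).
The central angle between the endpoints is δ = arccos(p₁·p₂) ≈ 2.905 rad (166.5°).
Interpolate at f = 5/8 with slerp weights a = sin((1−f)δ)/sin δ ≈ 3.789, b = sin(fδ)/sin δ ≈ 4.146.
p = a·p₁ + b·p₂ ≈ (0.011, -0.971, 0.238); φ = arcsin(p_z) ≈ 13.77°, λ = atan2(p_y, p_x) ≈ -89.34°.

≈ (14°N, 89°W)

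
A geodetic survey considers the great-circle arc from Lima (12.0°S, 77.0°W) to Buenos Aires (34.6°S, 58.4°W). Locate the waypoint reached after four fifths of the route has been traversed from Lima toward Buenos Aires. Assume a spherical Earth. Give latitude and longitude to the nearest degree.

≈ (30°S, 63°W)

Write both endpoints as unit vectors p₁, p₂ with components (cos φ cos λ, cos φ sin λ, sin φ).
The central angle between the endpoints is δ = arccos(p₁·p₂) ≈ 0.492 rad (28.2°).
Interpolate at f = 4/5 with slerp weights a = sin((1−f)δ)/sin δ ≈ 0.208, b = sin(fδ)/sin δ ≈ 0.812.
p = a·p₁ + b·p₂ ≈ (0.396, -0.767, -0.504); φ = arcsin(p_z) ≈ -30.28°, λ = atan2(p_y, p_x) ≈ -62.71°.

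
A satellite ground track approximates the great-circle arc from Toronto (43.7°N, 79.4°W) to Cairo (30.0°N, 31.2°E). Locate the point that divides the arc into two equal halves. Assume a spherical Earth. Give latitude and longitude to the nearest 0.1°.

≈ 52.5°N, 16.7°W

The haversine formula gives a central angle δ ≈ 1.445 rad (82.8°) between the endpoints.
Interpolate at f = 1/2 with slerp weights a = sin((1−f)δ)/sin δ ≈ 0.667, b = sin(fδ)/sin δ ≈ 0.667.
p = a·p₁ + b·p₂ ≈ (0.582, -0.175, 0.794); φ = arcsin(p_z) ≈ 52.55°, λ = atan2(p_y, p_x) ≈ -16.69°.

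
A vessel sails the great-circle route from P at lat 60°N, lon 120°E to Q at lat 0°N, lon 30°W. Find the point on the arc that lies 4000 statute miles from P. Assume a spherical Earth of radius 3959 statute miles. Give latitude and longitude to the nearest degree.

From cos δ = sin φ₁ sin φ₂ + cos φ₁ cos φ₂ cos Δλ, the central angle is δ ≈ 2.019 rad (115.7°). The total great-circle distance is δ·R ≈ 2.019 × 3959 ≈ 7992 mi, so the target fraction is f = 4000/7992 ≈ 0.501.
Interpolate at f ≈ 0.501 with slerp weights a = sin((1−f)δ)/sin δ ≈ 0.938, b = sin(fδ)/sin δ ≈ 0.940.
p = a·p₁ + b·p₂ ≈ (0.579, -0.063, 0.813); φ = arcsin(p_z) ≈ 54.36°, λ = atan2(p_y, p_x) ≈ -6.25°.

≈ lat 54°N, lon 6°W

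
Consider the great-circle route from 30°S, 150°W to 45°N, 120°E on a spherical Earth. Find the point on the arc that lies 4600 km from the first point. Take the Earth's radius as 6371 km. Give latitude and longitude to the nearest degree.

≈ 0°N, 180°E

The haversine formula gives a central angle δ ≈ 1.932 rad (110.7°) between the endpoints. The total great-circle distance is δ·R ≈ 1.932 × 6371 ≈ 12310 km, so the target fraction is f = 4600/12310 ≈ 0.374.
Interpolate at f ≈ 0.374 with slerp weights a = sin((1−f)δ)/sin δ ≈ 1.000, b = sin(fδ)/sin δ ≈ 0.707.
p = a·p₁ + b·p₂ ≈ (-1.000, -0.000, -0.001); φ = arcsin(p_z) ≈ -0.03°, λ = atan2(p_y, p_x) ≈ -179.97°.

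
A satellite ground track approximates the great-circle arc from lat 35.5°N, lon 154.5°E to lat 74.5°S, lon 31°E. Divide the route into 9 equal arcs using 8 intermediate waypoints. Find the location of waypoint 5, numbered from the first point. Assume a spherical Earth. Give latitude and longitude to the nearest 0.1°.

≈ lat 35.6°S, lon 133.5°E

Write both endpoints as unit vectors p₁, p₂ with components (cos φ cos λ, cos φ sin λ, sin φ).
The central angle between the endpoints is δ = arccos(p₁·p₂) ≈ 2.318 rad (132.8°).
Interpolate at f = 5/9 with slerp weights a = sin((1−f)δ)/sin δ ≈ 1.169, b = sin(fδ)/sin δ ≈ 1.309.
p = a·p₁ + b·p₂ ≈ (-0.559, 0.590, -0.583); φ = arcsin(p_z) ≈ -35.64°, λ = atan2(p_y, p_x) ≈ 133.46°.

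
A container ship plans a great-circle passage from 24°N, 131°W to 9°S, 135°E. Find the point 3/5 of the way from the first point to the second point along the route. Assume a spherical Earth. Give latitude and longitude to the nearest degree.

Convert each endpoint to a unit vector on the sphere (x = cos φ cos λ, y = cos φ sin λ, z = sin φ).
The central angle between the endpoints is δ = arccos(p₁·p₂) ≈ 1.698 rad (97.3°).
Interpolate at f = 3/5 with slerp weights a = sin((1−f)δ)/sin δ ≈ 0.633, b = sin(fδ)/sin δ ≈ 0.858.
p = a·p₁ + b·p₂ ≈ (-0.979, 0.163, 0.123); φ = arcsin(p_z) ≈ 7.08°, λ = atan2(p_y, p_x) ≈ 170.55°.

≈ 7°N, 171°E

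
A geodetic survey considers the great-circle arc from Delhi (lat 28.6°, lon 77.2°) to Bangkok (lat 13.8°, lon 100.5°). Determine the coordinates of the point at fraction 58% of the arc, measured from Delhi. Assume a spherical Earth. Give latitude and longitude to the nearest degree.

The haversine formula gives a central angle δ ≈ 0.457 rad (26.2°) between the endpoints.
Interpolate at f = 0.58 with slerp weights a = sin((1−f)δ)/sin δ ≈ 0.432, b = sin(fδ)/sin δ ≈ 0.594.
p = a·p₁ + b·p₂ ≈ (-0.021, 0.937, 0.349); φ = arcsin(p_z) ≈ 20.40°, λ = atan2(p_y, p_x) ≈ 91.28°.

≈ lat 20°, lon 91°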